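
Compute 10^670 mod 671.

10^1 ≡ 10 (mod 671)
10^2 ≡ 10^2 = 100 ≡ 100 (mod 671)
10^4 ≡ 100^2 = 10000 ≡ 606 (mod 671)
10^8 ≡ 606^2 = 367236 ≡ 199 (mod 671)
10^16 ≡ 199^2 = 39601 ≡ 12 (mod 671)
10^32 ≡ 12^2 = 144 ≡ 144 (mod 671)
10^64 ≡ 144^2 = 20736 ≡ 606 (mod 671)
10^128 ≡ 606^2 = 367236 ≡ 199 (mod 671)
10^256 ≡ 199^2 = 39601 ≡ 12 (mod 671)
10^512 ≡ 12^2 = 144 ≡ 144 (mod 671)
670 = 512 + 128 + 16 + 8 + 4 + 2 in binary powers of 2.
So 10^670 ≡ 144 · 199 · 12 · 199 · 606 · 100 ≡ 441 (mod 671).
Since 441 ≠ 1, base 10 is a Fermat witness: 671 is composite.

441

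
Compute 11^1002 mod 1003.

11^1 ≡ 11 (mod 1003)
11^2 ≡ 11^2 = 121 ≡ 121 (mod 1003)
11^4 ≡ 121^2 = 14641 ≡ 599 (mod 1003)
11^8 ≡ 599^2 = 358801 ≡ 730 (mod 1003)
11^16 ≡ 730^2 = 532900 ≡ 307 (mod 1003)
11^32 ≡ 307^2 = 94249 ≡ 970 (mod 1003)
11^64 ≡ 970^2 = 940900 ≡ 86 (mod 1003)
11^128 ≡ 86^2 = 7396 ≡ 375 (mod 1003)
11^256 ≡ 375^2 = 140625 ≡ 205 (mod 1003)
11^512 ≡ 205^2 = 42025 ≡ 902 (mod 1003)
1002 = 512 + 256 + 128 + 64 + 32 + 8 + 2 in binary powers of 2.
So 11^1002 ≡ 902 · 205 · 375 · 86 · 970 · 730 · 121 ≡ 661 (mod 1003).
Since 661 ≠ 1, base 11 is a Fermat witness: 1003 is composite.

661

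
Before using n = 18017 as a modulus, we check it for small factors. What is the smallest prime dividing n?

18017 is odd.
Digit sum 17, not divisible by 3.
Ends in 7: not divisible by 5.
7: 18017 = 7·2573 + 6
11: 18017 = 11·1637 + 10
13: 18017 = 13·1385 + 12
17: 18017 = 17·1059 + 14
19: 18017 = 19·948 + 5
23: 18017 = 23·783 + 8
29: 18017 = 29·621 + 8
31: 18017 = 31·581 + 6
37: 18017 = 37·486 + 35
41: 18017 = 41·439 + 18
43: 18017 = 43·419

43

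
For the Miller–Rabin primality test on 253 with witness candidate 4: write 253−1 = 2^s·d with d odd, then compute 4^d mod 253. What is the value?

253 − 1 = 252 = 2^2 · 63, so d = 63.
4^1 ≡ 4 (mod 253)
4^2 ≡ 4^2 = 16 ≡ 16 (mod 253)
4^4 ≡ 16^2 = 256 ≡ 3 (mod 253)
4^8 ≡ 3^2 = 9 ≡ 9 (mod 253)
4^16 ≡ 9^2 = 81 ≡ 81 (mod 253)
4^32 ≡ 81^2 = 6561 ≡ 236 (mod 253)
63 = 32 + 16 + 8 + 4 + 2 + 1 in binary powers of 2.
So 4^63 ≡ 236 · 81 · 9 · 3 · 16 · 4 ≡ 9 (mod 253).
Squaring chain: 9 → 81; never reaches −1, so base 4 is a Miller–Rabin witness that 253 is composite.

9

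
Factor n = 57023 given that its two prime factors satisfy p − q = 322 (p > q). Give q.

127

Since p = q + 322, we have 57023 = q(q + 322), so q² + 322q − 57023 = 0.
Discriminant: 322² + 4·57023 = 103684 + 228092 = 331776; √331776 = 576.
q = (−322 + 576)/2 = 127, and p = q + 322 = 449.
Check: 127 · 449 = 57023.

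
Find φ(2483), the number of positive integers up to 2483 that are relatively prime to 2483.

2280

Factor: 2483 = 13 · 191.
φ(2483) = (13−1) · (191−1) = 12 · 190 = 2280.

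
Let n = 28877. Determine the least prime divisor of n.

28877 is odd.
Digit sum 32, not divisible by 3.
Ends in 7: not divisible by 5.
7: 28877 = 7·4125 + 2
11: 28877 = 11·2625 + 2
13: 28877 = 13·2221 + 4
17: 28877 = 17·1698 + 11
19: 28877 = 19·1519 + 16
23: 28877 = 23·1255 + 12
29: 28877 = 29·995 + 22
31: 28877 = 31·931 + 16
37: 28877 = 37·780 + 17
41: 28877 = 41·704 + 13
43: 28877 = 43·671 + 24
47: 28877 = 47·614 + 19
53: 28877 = 53·544 + 45
59: 28877 = 59·489 + 26
61: 28877 = 61·473 + 24
67: 28877 = 67·431

67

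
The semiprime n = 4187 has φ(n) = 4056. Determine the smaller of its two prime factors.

φ(n) = (p−1)(q−1) = n − (p+q) + 1, so p + q = 4187 − 4056 + 1 = 132.
p and q are the roots of t² − 132t + 4187 = 0.
Discriminant: 132² − 4·4187 = 17424 − 16748 = 676; √676 = 26.
q = (132 − 26)/2 = 53, p = (132 + 26)/2 = 79.
Check: 53 · 79 = 4187.

53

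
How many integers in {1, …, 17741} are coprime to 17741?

17472

Factor: 17741 = 113 · 157.
φ(17741) = (113−1) · (157−1) = 112 · 156 = 17472.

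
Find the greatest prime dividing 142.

142 = 2 · 71
71 is prime.
So 142 = 2 · 71; the largest prime factor is 71.

71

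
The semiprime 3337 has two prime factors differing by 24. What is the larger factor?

71

Since p = q + 24, we have 3337 = q(q + 24), so q² + 24q − 3337 = 0.
Discriminant: 24² + 4·3337 = 576 + 13348 = 13924; √13924 = 118.
q = (−24 + 118)/2 = 47, and p = q + 24 = 71.
Check: 47 · 71 = 3337.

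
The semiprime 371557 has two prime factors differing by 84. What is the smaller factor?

Since p = q + 84, we have 371557 = q(q + 84), so q² + 84q − 371557 = 0.
Discriminant: 84² + 4·371557 = 7056 + 1486228 = 1493284; √1493284 = 1222.
q = (−84 + 1222)/2 = 569, and p = q + 84 = 653.
Check: 569 · 653 = 371557.

569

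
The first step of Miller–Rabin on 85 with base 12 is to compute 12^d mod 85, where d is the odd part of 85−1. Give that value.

37

85 − 1 = 84 = 2^2 · 21, so d = 21.
12^1 ≡ 12 (mod 85)
12^2 ≡ 12^2 = 144 ≡ 59 (mod 85)
12^4 ≡ 59^2 = 3481 ≡ 81 (mod 85)
12^8 ≡ 81^2 = 6561 ≡ 16 (mod 85)
12^16 ≡ 16^2 = 256 ≡ 1 (mod 85)
21 = 16 + 4 + 1 in binary powers of 2.
So 12^21 ≡ 1 · 81 · 12 ≡ 37 (mod 85).
Squaring chain: 37 → 9; never reaches −1, so base 12 is a Miller–Rabin witness that 85 is composite.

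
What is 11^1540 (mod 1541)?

11^1 ≡ 11 (mod 1541)
11^2 ≡ 11^2 = 121 ≡ 121 (mod 1541)
11^4 ≡ 121^2 = 14641 ≡ 772 (mod 1541)
11^8 ≡ 772^2 = 595984 ≡ 1158 (mod 1541)
11^16 ≡ 1158^2 = 1340964 ≡ 294 (mod 1541)
11^32 ≡ 294^2 = 86436 ≡ 140 (mod 1541)
11^64 ≡ 140^2 = 19600 ≡ 1108 (mod 1541)
11^128 ≡ 1108^2 = 1227664 ≡ 1028 (mod 1541)
11^256 ≡ 1028^2 = 1056784 ≡ 1199 (mod 1541)
11^512 ≡ 1199^2 = 1437601 ≡ 1389 (mod 1541)
11^1024 ≡ 1389^2 = 1929321 ≡ 1530 (mod 1541)
1540 = 1024 + 512 + 4 in binary powers of 2.
So 11^1540 ≡ 1530 · 1389 · 772 ≡ 967 (mod 1541).
Since 967 ≠ 1, base 11 is a Fermat witness: 1541 is composite.

967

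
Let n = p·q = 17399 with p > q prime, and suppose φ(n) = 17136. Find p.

137

φ(n) = (p−1)(q−1) = n − (p+q) + 1, so p + q = 17399 − 17136 + 1 = 264.
p and q are the roots of t² − 264t + 17399 = 0.
Discriminant: 264² − 4·17399 = 69696 − 69596 = 100; √100 = 10.
q = (264 − 10)/2 = 127, p = (264 + 10)/2 = 137.
Check: 127 · 137 = 17399.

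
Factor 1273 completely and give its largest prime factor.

67

1273 = 19 · 67
67 is prime.
So 1273 = 19 · 67; the largest prime factor is 67.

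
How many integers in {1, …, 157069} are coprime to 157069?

Factor: 157069 = 11 · 109 · 131.
φ(157069) = (11−1) · (109−1) · (131−1) = 10 · 108 · 130 = 140400.

140400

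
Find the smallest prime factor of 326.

326 is even: 2 divides it.

2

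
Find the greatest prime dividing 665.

665 = 5 · 133
133 = 7 · 19
19 is prime.
So 665 = 5 · 7 · 19; the largest prime factor is 19.

19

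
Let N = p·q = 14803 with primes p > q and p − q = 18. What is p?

131

Since p = q + 18, we have 14803 = q(q + 18), so q² + 18q − 14803 = 0.
Discriminant: 18² + 4·14803 = 324 + 59212 = 59536; √59536 = 244.
q = (−18 + 244)/2 = 113, and p = q + 18 = 131.
Check: 113 · 131 = 14803.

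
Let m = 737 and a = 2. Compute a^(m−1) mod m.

86

2^1 ≡ 2 (mod 737)
2^2 ≡ 2^2 = 4 ≡ 4 (mod 737)
2^4 ≡ 4^2 = 16 ≡ 16 (mod 737)
2^8 ≡ 16^2 = 256 ≡ 256 (mod 737)
2^16 ≡ 256^2 = 65536 ≡ 680 (mod 737)
2^32 ≡ 680^2 = 462400 ≡ 301 (mod 737)
2^64 ≡ 301^2 = 90601 ≡ 687 (mod 737)
2^128 ≡ 687^2 = 471969 ≡ 289 (mod 737)
2^256 ≡ 289^2 = 83521 ≡ 240 (mod 737)
2^512 ≡ 240^2 = 57600 ≡ 114 (mod 737)
736 = 512 + 128 + 64 + 32 in binary powers of 2.
So 2^736 ≡ 114 · 289 · 687 · 301 ≡ 86 (mod 737).
Since 86 ≠ 1, base 2 is a Fermat witness: 737 is composite.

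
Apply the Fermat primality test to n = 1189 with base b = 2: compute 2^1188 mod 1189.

297

2^1 ≡ 2 (mod 1189)
2^2 ≡ 2^2 = 4 ≡ 4 (mod 1189)
2^4 ≡ 4^2 = 16 ≡ 16 (mod 1189)
2^8 ≡ 16^2 = 256 ≡ 256 (mod 1189)
2^16 ≡ 256^2 = 65536 ≡ 141 (mod 1189)
2^32 ≡ 141^2 = 19881 ≡ 857 (mod 1189)
2^64 ≡ 857^2 = 734449 ≡ 836 (mod 1189)
2^128 ≡ 836^2 = 698896 ≡ 953 (mod 1189)
2^256 ≡ 953^2 = 908209 ≡ 1002 (mod 1189)
2^512 ≡ 1002^2 = 1004004 ≡ 488 (mod 1189)
2^1024 ≡ 488^2 = 238144 ≡ 344 (mod 1189)
1188 = 1024 + 128 + 32 + 4 in binary powers of 2.
So 2^1188 ≡ 344 · 953 · 857 · 16 ≡ 297 (mod 1189).
Since 297 ≠ 1, base 2 is a Fermat witness: 1189 is composite.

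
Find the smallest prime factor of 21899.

61

21899 is odd.
Digit sum 29, not divisible by 3.
Ends in 9: not divisible by 5.
7: 21899 = 7·3128 + 3
11: 21899 = 11·1990 + 9
13: 21899 = 13·1684 + 7
17: 21899 = 17·1288 + 3
19: 21899 = 19·1152 + 11
23: 21899 = 23·952 + 3
29: 21899 = 29·755 + 4
31: 21899 = 31·706 + 13
37: 21899 = 37·591 + 32
41: 21899 = 41·534 + 5
43: 21899 = 43·509 + 12
47: 21899 = 47·465 + 44
53: 21899 = 53·413 + 10
59: 21899 = 59·371 + 10
61: 21899 = 61·359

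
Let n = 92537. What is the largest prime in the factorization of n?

92537 = 37 · 2501
2501 = 41 · 61
61 is prime.
So 92537 = 37 · 41 · 61; the largest prime factor is 61.

61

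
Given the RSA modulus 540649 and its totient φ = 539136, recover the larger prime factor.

937

φ(n) = (p−1)(q−1) = n − (p+q) + 1, so p + q = 540649 − 539136 + 1 = 1514.
p and q are the roots of t² − 1514t + 540649 = 0.
Discriminant: 1514² − 4·540649 = 2292196 − 2162596 = 129600; √129600 = 360.
q = (1514 − 360)/2 = 577, p = (1514 + 360)/2 = 937.
Check: 577 · 937 = 540649.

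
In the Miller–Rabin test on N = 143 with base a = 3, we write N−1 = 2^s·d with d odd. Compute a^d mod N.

113

143 − 1 = 142 = 2^1 · 71, so d = 71.
3^1 ≡ 3 (mod 143)
3^2 ≡ 3^2 = 9 ≡ 9 (mod 143)
3^4 ≡ 9^2 = 81 ≡ 81 (mod 143)
3^8 ≡ 81^2 = 6561 ≡ 126 (mod 143)
3^16 ≡ 126^2 = 15876 ≡ 3 (mod 143)
3^32 ≡ 3^2 = 9 ≡ 9 (mod 143)
3^64 ≡ 9^2 = 81 ≡ 81 (mod 143)
71 = 64 + 4 + 2 + 1 in binary powers of 2.
So 3^71 ≡ 81 · 81 · 9 · 3 ≡ 113 (mod 143).
Squaring chain: 113; never reaches −1, so base 3 is a Miller–Rabin witness that 143 is composite.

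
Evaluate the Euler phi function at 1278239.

1230336

Factor: 1278239 = 37 · 179 · 193.
φ(1278239) = (37−1) · (179−1) · (193−1) = 36 · 178 · 192 = 1230336.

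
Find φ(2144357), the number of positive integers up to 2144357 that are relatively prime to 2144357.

2093040

Factor: 2144357 = 103 · 109 · 191.
φ(2144357) = (103−1) · (109−1) · (191−1) = 102 · 108 · 190 = 2093040.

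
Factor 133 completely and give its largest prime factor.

19

133 = 7 · 19
19 is prime.
So 133 = 7 · 19; the largest prime factor is 19.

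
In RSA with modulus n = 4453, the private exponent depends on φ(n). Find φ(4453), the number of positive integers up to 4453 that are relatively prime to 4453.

Factor: 4453 = 61 · 73.
φ(4453) = (61−1) · (73−1) = 60 · 72 = 4320.

4320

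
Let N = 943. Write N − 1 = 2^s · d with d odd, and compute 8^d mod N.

607

943 − 1 = 942 = 2^1 · 471, so d = 471.
8^1 ≡ 8 (mod 943)
8^2 ≡ 8^2 = 64 ≡ 64 (mod 943)
8^4 ≡ 64^2 = 4096 ≡ 324 (mod 943)
8^8 ≡ 324^2 = 104976 ≡ 303 (mod 943)
8^16 ≡ 303^2 = 91809 ≡ 338 (mod 943)
8^32 ≡ 338^2 = 114244 ≡ 141 (mod 943)
8^64 ≡ 141^2 = 19881 ≡ 78 (mod 943)
8^128 ≡ 78^2 = 6084 ≡ 426 (mod 943)
8^256 ≡ 426^2 = 181476 ≡ 420 (mod 943)
471 = 256 + 128 + 64 + 16 + 4 + 2 + 1 in binary powers of 2.
So 8^471 ≡ 420 · 426 · 78 · 338 · 324 · 64 · 8 ≡ 607 (mod 943).
Squaring chain: 607; never reaches −1, so base 8 is a Miller–Rabin witness that 943 is composite.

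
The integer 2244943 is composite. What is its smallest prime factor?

2244943 is odd.
Digit sum 28, not divisible by 3.
Ends in 3: not divisible by 5.
7: 2244943 = 7·320706 + 1
11: 2244943 = 11·204085 + 8
13: 2244943 = 13·172687 + 12
17: 2244943 = 17·132055 + 8
19: 2244943 = 19·118154 + 17
23: 2244943 = 23·97606 + 5
29: 2244943 = 29·77411 + 24
31: 2244943 = 31·72417 + 16
37: 2244943 = 37·60674 + 5
41: 2244943 = 41·54754 + 29
43: 2244943 = 43·52207 + 42
47: 2244943 = 47·47764 + 35
53: 2244943 = 53·42357 + 22
59: 2244943 = 59·38049 + 52
61: 2244943 = 61·36802 + 21
67: 2244943 = 67·33506 + 41
71: 2244943 = 71·31618 + 65
73: 2244943 = 73·30752 + 47
79: 2244943 = 79·28417

79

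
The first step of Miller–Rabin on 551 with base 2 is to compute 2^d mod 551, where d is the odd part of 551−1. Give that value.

184

551 − 1 = 550 = 2^1 · 275, so d = 275.
2^1 ≡ 2 (mod 551)
2^2 ≡ 2^2 = 4 ≡ 4 (mod 551)
2^4 ≡ 4^2 = 16 ≡ 16 (mod 551)
2^8 ≡ 16^2 = 256 ≡ 256 (mod 551)
2^16 ≡ 256^2 = 65536 ≡ 518 (mod 551)
2^32 ≡ 518^2 = 268324 ≡ 538 (mod 551)
2^64 ≡ 538^2 = 289444 ≡ 169 (mod 551)
2^128 ≡ 169^2 = 28561 ≡ 460 (mod 551)
2^256 ≡ 460^2 = 211600 ≡ 16 (mod 551)
275 = 256 + 16 + 2 + 1 in binary powers of 2.
So 2^275 ≡ 16 · 518 · 4 · 2 ≡ 184 (mod 551).
Squaring chain: 184; never reaches −1, so base 2 is a Miller–Rabin witness that 551 is composite.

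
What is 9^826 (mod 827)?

1

9^1 ≡ 9 (mod 827)
9^2 ≡ 9^2 = 81 ≡ 81 (mod 827)
9^4 ≡ 81^2 = 6561 ≡ 772 (mod 827)
9^8 ≡ 772^2 = 595984 ≡ 544 (mod 827)
9^16 ≡ 544^2 = 295936 ≡ 697 (mod 827)
9^32 ≡ 697^2 = 485809 ≡ 360 (mod 827)
9^64 ≡ 360^2 = 129600 ≡ 588 (mod 827)
9^128 ≡ 588^2 = 345744 ≡ 58 (mod 827)
9^256 ≡ 58^2 = 3364 ≡ 56 (mod 827)
9^512 ≡ 56^2 = 3136 ≡ 655 (mod 827)
826 = 512 + 256 + 32 + 16 + 8 + 2 in binary powers of 2.
So 9^826 ≡ 655 · 56 · 360 · 697 · 544 · 81 ≡ 1 (mod 827).
Since the result is 1, base 9 gives no evidence that 827 is composite.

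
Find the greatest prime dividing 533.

41

533 = 13 · 41
41 is prime.
So 533 = 13 · 41; the largest prime factor is 41.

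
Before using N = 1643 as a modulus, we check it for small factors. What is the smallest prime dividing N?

31

1643 is odd.
Digit sum 14, not divisible by 3.
Ends in 3: not divisible by 5.
7: 1643 = 7·234 + 5
11: 1643 = 11·149 + 4
13: 1643 = 13·126 + 5
17: 1643 = 17·96 + 11
19: 1643 = 19·86 + 9
23: 1643 = 23·71 + 10
29: 1643 = 29·56 + 19
31: 1643 = 31·53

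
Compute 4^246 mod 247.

235

4^1 ≡ 4 (mod 247)
4^2 ≡ 4^2 = 16 ≡ 16 (mod 247)
4^4 ≡ 16^2 = 256 ≡ 9 (mod 247)
4^8 ≡ 9^2 = 81 ≡ 81 (mod 247)
4^16 ≡ 81^2 = 6561 ≡ 139 (mod 247)
4^32 ≡ 139^2 = 19321 ≡ 55 (mod 247)
4^64 ≡ 55^2 = 3025 ≡ 61 (mod 247)
4^128 ≡ 61^2 = 3721 ≡ 16 (mod 247)
246 = 128 + 64 + 32 + 16 + 4 + 2 in binary powers of 2.
So 4^246 ≡ 16 · 61 · 55 · 139 · 9 · 16 ≡ 235 (mod 247).
Since 235 ≠ 1, base 4 is a Fermat witness: 247 is composite.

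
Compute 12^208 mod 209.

12^1 ≡ 12 (mod 209)
12^2 ≡ 12^2 = 144 ≡ 144 (mod 209)
12^4 ≡ 144^2 = 20736 ≡ 45 (mod 209)
12^8 ≡ 45^2 = 2025 ≡ 144 (mod 209)
12^16 ≡ 144^2 = 20736 ≡ 45 (mod 209)
12^32 ≡ 45^2 = 2025 ≡ 144 (mod 209)
12^64 ≡ 144^2 = 20736 ≡ 45 (mod 209)
12^128 ≡ 45^2 = 2025 ≡ 144 (mod 209)
208 = 128 + 64 + 16 in binary powers of 2.
So 12^208 ≡ 144 · 45 · 45 ≡ 45 (mod 209).
Since 45 ≠ 1, base 12 is a Fermat witness: 209 is composite.

45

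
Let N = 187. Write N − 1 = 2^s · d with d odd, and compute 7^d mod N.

187 − 1 = 186 = 2^1 · 93, so d = 93.
7^1 ≡ 7 (mod 187)
7^2 ≡ 7^2 = 49 ≡ 49 (mod 187)
7^4 ≡ 49^2 = 2401 ≡ 157 (mod 187)
7^8 ≡ 157^2 = 24649 ≡ 152 (mod 187)
7^16 ≡ 152^2 = 23104 ≡ 103 (mod 187)
7^32 ≡ 103^2 = 10609 ≡ 137 (mod 187)
7^64 ≡ 137^2 = 18769 ≡ 69 (mod 187)
93 = 64 + 16 + 8 + 4 + 1 in binary powers of 2.
So 7^93 ≡ 69 · 103 · 152 · 157 · 7 ≡ 57 (mod 187).
Squaring chain: 57; never reaches −1, so base 7 is a Miller–Rabin witness that 187 is composite.

57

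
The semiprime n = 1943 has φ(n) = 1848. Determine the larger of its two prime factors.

67

φ(n) = (p−1)(q−1) = n − (p+q) + 1, so p + q = 1943 − 1848 + 1 = 96.
p and q are the roots of t² − 96t + 1943 = 0.
Discriminant: 96² − 4·1943 = 9216 − 7772 = 1444; √1444 = 38.
q = (96 − 38)/2 = 29, p = (96 + 38)/2 = 67.
Check: 29 · 67 = 1943.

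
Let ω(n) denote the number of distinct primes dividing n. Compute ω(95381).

4

95381 = 11 · 8671
8671 = 13 · 667
667 = 23 · 29
95381 = 11 · 13 · 23 · 29, which has 4 distinct prime factors.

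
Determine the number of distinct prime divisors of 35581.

35581 = 7 · 5083
5083 = 13 · 391
391 = 17 · 23
35581 = 7 · 13 · 17 · 23, which has 4 distinct prime factors.

4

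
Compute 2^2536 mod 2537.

2^1 ≡ 2 (mod 2537)
2^2 ≡ 2^2 = 4 ≡ 4 (mod 2537)
2^4 ≡ 4^2 = 16 ≡ 16 (mod 2537)
2^8 ≡ 16^2 = 256 ≡ 256 (mod 2537)
2^16 ≡ 256^2 = 65536 ≡ 2111 (mod 2537)
2^32 ≡ 2111^2 = 4456321 ≡ 1349 (mod 2537)
2^64 ≡ 1349^2 = 1819801 ≡ 772 (mod 2537)
2^128 ≡ 772^2 = 595984 ≡ 2326 (mod 2537)
2^256 ≡ 2326^2 = 5410276 ≡ 1392 (mod 2537)
2^512 ≡ 1392^2 = 1937664 ≡ 1933 (mod 2537)
2^1024 ≡ 1933^2 = 3736489 ≡ 2025 (mod 2537)
2^2048 ≡ 2025^2 = 4100625 ≡ 833 (mod 2537)
2536 = 2048 + 256 + 128 + 64 + 32 + 8 in binary powers of 2.
So 2^2536 ≡ 833 · 1392 · 2326 · 772 · 1349 · 256 ≡ 2369 (mod 2537).
Since 2369 ≠ 1, base 2 is a Fermat witness: 2537 is composite.

2369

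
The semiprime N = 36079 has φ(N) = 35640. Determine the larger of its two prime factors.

φ(n) = (p−1)(q−1) = n − (p+q) + 1, so p + q = 36079 − 35640 + 1 = 440.
p and q are the roots of t² − 440t + 36079 = 0.
Discriminant: 440² − 4·36079 = 193600 − 144316 = 49284; √49284 = 222.
q = (440 − 222)/2 = 109, p = (440 + 222)/2 = 331.
Check: 109 · 331 = 36079.

331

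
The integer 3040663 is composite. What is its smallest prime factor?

3040663 is odd.
Digit sum 22, not divisible by 3.
Ends in 3: not divisible by 5.
7: 3040663 = 7·434380 + 3
11: 3040663 = 11·276423 + 10
13: 3040663 = 13·233897 + 2
17: 3040663 = 17·178862 + 9
19: 3040663 = 19·160034 + 17
23: 3040663 = 23·132202 + 17
29: 3040663 = 29·104850 + 13
31: 3040663 = 31·98085 + 28
37: 3040663 = 37·82180 + 3
41: 3040663 = 41·74162 + 21
43: 3040663 = 43·70713 + 4
47: 3040663 = 47·64694 + 45
53: 3040663 = 53·57371

53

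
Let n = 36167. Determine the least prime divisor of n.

59

36167 is odd.
Digit sum 23, not divisible by 3.
Ends in 7: not divisible by 5.
7: 36167 = 7·5166 + 5
11: 36167 = 11·3287 + 10
13: 36167 = 13·2782 + 1
17: 36167 = 17·2127 + 8
19: 36167 = 19·1903 + 10
23: 36167 = 23·1572 + 11
29: 36167 = 29·1247 + 4
31: 36167 = 31·1166 + 21
37: 36167 = 37·977 + 18
41: 36167 = 41·882 + 5
43: 36167 = 43·841 + 4
47: 36167 = 47·769 + 24
53: 36167 = 53·682 + 21
59: 36167 = 59·613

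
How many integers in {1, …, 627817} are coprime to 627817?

Factor: 627817 = 19 · 173 · 191.
φ(627817) = (19−1) · (173−1) · (191−1) = 18 · 172 · 190 = 588240.

588240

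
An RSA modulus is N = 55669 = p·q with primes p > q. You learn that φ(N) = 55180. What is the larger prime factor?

φ(n) = (p−1)(q−1) = n − (p+q) + 1, so p + q = 55669 − 55180 + 1 = 490.
p and q are the roots of t² − 490t + 55669 = 0.
Discriminant: 490² − 4·55669 = 240100 − 222676 = 17424; √17424 = 132.
q = (490 − 132)/2 = 179, p = (490 + 132)/2 = 311.
Check: 179 · 311 = 55669.

311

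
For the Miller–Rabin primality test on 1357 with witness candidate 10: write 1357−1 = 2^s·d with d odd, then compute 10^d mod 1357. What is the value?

1357 − 1 = 1356 = 2^2 · 339, so d = 339.
10^1 ≡ 10 (mod 1357)
10^2 ≡ 10^2 = 100 ≡ 100 (mod 1357)
10^4 ≡ 100^2 = 10000 ≡ 501 (mod 1357)
10^8 ≡ 501^2 = 251001 ≡ 1313 (mod 1357)
10^16 ≡ 1313^2 = 1723969 ≡ 579 (mod 1357)
10^32 ≡ 579^2 = 335241 ≡ 62 (mod 1357)
10^64 ≡ 62^2 = 3844 ≡ 1130 (mod 1357)
10^128 ≡ 1130^2 = 1276900 ≡ 1320 (mod 1357)
10^256 ≡ 1320^2 = 1742400 ≡ 12 (mod 1357)
339 = 256 + 64 + 16 + 2 + 1 in binary powers of 2.
So 10^339 ≡ 12 · 1130 · 579 · 100 · 10 ≡ 319 (mod 1357).
Squaring chain: 319 → 1343; never reaches −1, so base 10 is a Miller–Rabin witness that 1357 is composite.

319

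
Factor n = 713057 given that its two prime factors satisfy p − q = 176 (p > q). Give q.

Since p = q + 176, we have 713057 = q(q + 176), so q² + 176q − 713057 = 0.
Discriminant: 176² + 4·713057 = 30976 + 2852228 = 2883204; √2883204 = 1698.
q = (−176 + 1698)/2 = 761, and p = q + 176 = 937.
Check: 761 · 937 = 713057.

761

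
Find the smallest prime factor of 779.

779 is odd.
Digit sum 23, not divisible by 3.
Ends in 9: not divisible by 5.
7: 779 = 7·111 + 2
11: 779 = 11·70 + 9
13: 779 = 13·59 + 12
17: 779 = 17·45 + 14
19: 779 = 19·41

19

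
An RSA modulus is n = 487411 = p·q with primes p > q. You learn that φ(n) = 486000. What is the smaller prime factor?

φ(n) = (p−1)(q−1) = n − (p+q) + 1, so p + q = 487411 − 486000 + 1 = 1412.
p and q are the roots of t² − 1412t + 487411 = 0.
Discriminant: 1412² − 4·487411 = 1993744 − 1949644 = 44100; √44100 = 210.
q = (1412 − 210)/2 = 601, p = (1412 + 210)/2 = 811.
Check: 601 · 811 = 487411.

601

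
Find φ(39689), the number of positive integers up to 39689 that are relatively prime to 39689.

Factor: 39689 = 13 · 43 · 71.
φ(39689) = (13−1) · (43−1) · (71−1) = 12 · 42 · 70 = 35280.

35280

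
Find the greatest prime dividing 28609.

28609 = 7 · 4087
4087 = 61 · 67
67 is prime.
So 28609 = 7 · 61 · 67; the largest prime factor is 67.

67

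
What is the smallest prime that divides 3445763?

3445763 is odd.
Digit sum 32, not divisible by 3.
Ends in 3: not divisible by 5.
7: 3445763 = 7·492251 + 6
11: 3445763 = 11·313251 + 2
13: 3445763 = 13·265058 + 9
17: 3445763 = 17·202691 + 16
19: 3445763 = 19·181355 + 18
23: 3445763 = 23·149815 + 18
29: 3445763 = 29·118819 + 12
31: 3445763 = 31·111153 + 20
37: 3445763 = 37·93128 + 27
41: 3445763 = 41·84043

41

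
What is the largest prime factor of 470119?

43

470119 = 13 · 36163
36163 = 29 · 1247
1247 = 29 · 43
43 is prime.
So 470119 = 13 · 29^2 · 43; the largest prime factor is 43.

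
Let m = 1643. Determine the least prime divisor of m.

1643 is odd.
Digit sum 14, not divisible by 3.
Ends in 3: not divisible by 5.
7: 1643 = 7·234 + 5
11: 1643 = 11·149 + 4
13: 1643 = 13·126 + 5
17: 1643 = 17·96 + 11
19: 1643 = 19·86 + 9
23: 1643 = 23·71 + 10
29: 1643 = 29·56 + 19
31: 1643 = 31·53

31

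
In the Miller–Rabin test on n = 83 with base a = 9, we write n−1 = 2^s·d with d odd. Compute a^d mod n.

83 − 1 = 82 = 2^1 · 41, so d = 41.
9^1 ≡ 9 (mod 83)
9^2 ≡ 9^2 = 81 ≡ 81 (mod 83)
9^4 ≡ 81^2 = 6561 ≡ 4 (mod 83)
9^8 ≡ 4^2 = 16 ≡ 16 (mod 83)
9^16 ≡ 16^2 = 256 ≡ 7 (mod 83)
9^32 ≡ 7^2 = 49 ≡ 49 (mod 83)
41 = 32 + 8 + 1 in binary powers of 2.
So 9^41 ≡ 49 · 16 · 9 ≡ 1 (mod 83).
Since 9^d ≡ 1 (mod 83), base 9 does not prove 83 composite.

1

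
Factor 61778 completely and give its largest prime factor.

61778 = 2 · 30889
30889 = 17 · 1817
1817 = 23 · 79
79 is prime.
So 61778 = 2 · 17 · 23 · 79; the largest prime factor is 79.

79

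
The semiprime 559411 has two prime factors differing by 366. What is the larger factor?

Since p = q + 366, we have 559411 = q(q + 366), so q² + 366q − 559411 = 0.
Discriminant: 366² + 4·559411 = 133956 + 2237644 = 2371600; √2371600 = 1540.
q = (−366 + 1540)/2 = 587, and p = q + 366 = 953.
Check: 587 · 953 = 559411.

953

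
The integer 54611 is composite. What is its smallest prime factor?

54611 is odd.
Digit sum 17, not divisible by 3.
Ends in 1: not divisible by 5.
7: 54611 = 7·7801 + 4
11: 54611 = 11·4964 + 7
13: 54611 = 13·4200 + 11
17: 54611 = 17·3212 + 7
19: 54611 = 19·2874 + 5
23: 54611 = 23·2374 + 9
29: 54611 = 29·1883 + 4
31: 54611 = 31·1761 + 20
37: 54611 = 37·1475 + 36
41: 54611 = 41·1331 + 40
43: 54611 = 43·1270 + 1
47: 54611 = 47·1161 + 44
53: 54611 = 53·1030 + 21
59: 54611 = 59·925 + 36
61: 54611 = 61·895 + 16
67: 54611 = 67·815 + 6
71: 54611 = 71·769 + 12
73: 54611 = 73·748 + 7
79: 54611 = 79·691 + 22
83: 54611 = 83·657 + 80
89: 54611 = 89·613 + 54
97: 54611 = 97·563

97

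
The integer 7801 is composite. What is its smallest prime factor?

29

7801 is odd.
Digit sum 16, not divisible by 3.
Ends in 1: not divisible by 5.
7: 7801 = 7·1114 + 3
11: 7801 = 11·709 + 2
13: 7801 = 13·600 + 1
17: 7801 = 17·458 + 15
19: 7801 = 19·410 + 11
23: 7801 = 23·339 + 4
29: 7801 = 29·269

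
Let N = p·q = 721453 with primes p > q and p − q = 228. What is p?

971

Since p = q + 228, we have 721453 = q(q + 228), so q² + 228q − 721453 = 0.
Discriminant: 228² + 4·721453 = 51984 + 2885812 = 2937796; √2937796 = 1714.
q = (−228 + 1714)/2 = 743, and p = q + 228 = 971.
Check: 743 · 971 = 721453.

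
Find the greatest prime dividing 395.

79

395 = 5 · 79
79 is prime.
So 395 = 5 · 79; the largest prime factor is 79.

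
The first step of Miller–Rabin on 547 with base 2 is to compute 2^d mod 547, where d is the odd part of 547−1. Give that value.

546

547 − 1 = 546 = 2^1 · 273, so d = 273.
2^1 ≡ 2 (mod 547)
2^2 ≡ 2^2 = 4 ≡ 4 (mod 547)
2^4 ≡ 4^2 = 16 ≡ 16 (mod 547)
2^8 ≡ 16^2 = 256 ≡ 256 (mod 547)
2^16 ≡ 256^2 = 65536 ≡ 443 (mod 547)
2^32 ≡ 443^2 = 196249 ≡ 423 (mod 547)
2^64 ≡ 423^2 = 178929 ≡ 60 (mod 547)
2^128 ≡ 60^2 = 3600 ≡ 318 (mod 547)
2^256 ≡ 318^2 = 101124 ≡ 476 (mod 547)
273 = 256 + 16 + 1 in binary powers of 2.
So 2^273 ≡ 476 · 443 · 2 ≡ 546 (mod 547).
Since 2^d ≡ 546 (mod 547), base 2 does not prove 547 composite.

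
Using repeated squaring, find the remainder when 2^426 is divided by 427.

64

2^1 ≡ 2 (mod 427)
2^2 ≡ 2^2 = 4 ≡ 4 (mod 427)
2^4 ≡ 4^2 = 16 ≡ 16 (mod 427)
2^8 ≡ 16^2 = 256 ≡ 256 (mod 427)
2^16 ≡ 256^2 = 65536 ≡ 205 (mod 427)
2^32 ≡ 205^2 = 42025 ≡ 179 (mod 427)
2^64 ≡ 179^2 = 32041 ≡ 16 (mod 427)
2^128 ≡ 16^2 = 256 ≡ 256 (mod 427)
2^256 ≡ 256^2 = 65536 ≡ 205 (mod 427)
426 = 256 + 128 + 32 + 8 + 2 in binary powers of 2.
So 2^426 ≡ 205 · 256 · 179 · 256 · 4 ≡ 64 (mod 427).
Since 64 ≠ 1, base 2 is a Fermat witness: 427 is composite.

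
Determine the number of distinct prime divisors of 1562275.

5

1562275 = 5^2 · 62491
62491 = 11 · 5681
5681 = 13 · 437
437 = 19 · 23
1562275 = 5^2 · 11 · 13 · 19 · 23, which has 5 distinct prime factors.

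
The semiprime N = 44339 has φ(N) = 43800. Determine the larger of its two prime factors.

439

φ(n) = (p−1)(q−1) = n − (p+q) + 1, so p + q = 44339 − 43800 + 1 = 540.
p and q are the roots of t² − 540t + 44339 = 0.
Discriminant: 540² − 4·44339 = 291600 − 177356 = 114244; √114244 = 338.
q = (540 − 338)/2 = 101, p = (540 + 338)/2 = 439.
Check: 101 · 439 = 44339.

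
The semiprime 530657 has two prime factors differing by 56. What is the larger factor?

757

Since p = q + 56, we have 530657 = q(q + 56), so q² + 56q − 530657 = 0.
Discriminant: 56² + 4·530657 = 3136 + 2122628 = 2125764; √2125764 = 1458.
q = (−56 + 1458)/2 = 701, and p = q + 56 = 757.
Check: 701 · 757 = 530657.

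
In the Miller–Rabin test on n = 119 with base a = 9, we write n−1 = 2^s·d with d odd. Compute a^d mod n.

32

119 − 1 = 118 = 2^1 · 59, so d = 59.
9^1 ≡ 9 (mod 119)
9^2 ≡ 9^2 = 81 ≡ 81 (mod 119)
9^4 ≡ 81^2 = 6561 ≡ 16 (mod 119)
9^8 ≡ 16^2 = 256 ≡ 18 (mod 119)
9^16 ≡ 18^2 = 324 ≡ 86 (mod 119)
9^32 ≡ 86^2 = 7396 ≡ 18 (mod 119)
59 = 32 + 16 + 8 + 2 + 1 in binary powers of 2.
So 9^59 ≡ 18 · 86 · 18 · 81 · 9 ≡ 32 (mod 119).
Squaring chain: 32; never reaches −1, so base 9 is a Miller–Rabin witness that 119 is composite.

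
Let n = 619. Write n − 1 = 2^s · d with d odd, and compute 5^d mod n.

1

619 − 1 = 618 = 2^1 · 309, so d = 309.
5^1 ≡ 5 (mod 619)
5^2 ≡ 5^2 = 25 ≡ 25 (mod 619)
5^4 ≡ 25^2 = 625 ≡ 6 (mod 619)
5^8 ≡ 6^2 = 36 ≡ 36 (mod 619)
5^16 ≡ 36^2 = 1296 ≡ 58 (mod 619)
5^32 ≡ 58^2 = 3364 ≡ 269 (mod 619)
5^64 ≡ 269^2 = 72361 ≡ 557 (mod 619)
5^128 ≡ 557^2 = 310249 ≡ 130 (mod 619)
5^256 ≡ 130^2 = 16900 ≡ 187 (mod 619)
309 = 256 + 32 + 16 + 4 + 1 in binary powers of 2.
So 5^309 ≡ 187 · 269 · 58 · 6 · 5 ≡ 1 (mod 619).
Since 5^d ≡ 1 (mod 619), base 5 does not prove 619 composite.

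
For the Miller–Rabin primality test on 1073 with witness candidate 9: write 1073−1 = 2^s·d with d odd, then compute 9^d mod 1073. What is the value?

863

1073 − 1 = 1072 = 2^4 · 67, so d = 67.
9^1 ≡ 9 (mod 1073)
9^2 ≡ 9^2 = 81 ≡ 81 (mod 1073)
9^4 ≡ 81^2 = 6561 ≡ 123 (mod 1073)
9^8 ≡ 123^2 = 15129 ≡ 107 (mod 1073)
9^16 ≡ 107^2 = 11449 ≡ 719 (mod 1073)
9^32 ≡ 719^2 = 516961 ≡ 848 (mod 1073)
9^64 ≡ 848^2 = 719104 ≡ 194 (mod 1073)
67 = 64 + 2 + 1 in binary powers of 2.
So 9^67 ≡ 194 · 81 · 9 ≡ 863 (mod 1073).
Squaring chain: 863 → 107 → 719 → 848; never reaches −1, so base 9 is a Miller–Rabin witness that 1073 is composite.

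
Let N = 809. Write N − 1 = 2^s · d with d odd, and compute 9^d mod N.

491

809 − 1 = 808 = 2^3 · 101, so d = 101.
9^1 ≡ 9 (mod 809)
9^2 ≡ 9^2 = 81 ≡ 81 (mod 809)
9^4 ≡ 81^2 = 6561 ≡ 89 (mod 809)
9^8 ≡ 89^2 = 7921 ≡ 640 (mod 809)
9^16 ≡ 640^2 = 409600 ≡ 246 (mod 809)
9^32 ≡ 246^2 = 60516 ≡ 650 (mod 809)
9^64 ≡ 650^2 = 422500 ≡ 202 (mod 809)
101 = 64 + 32 + 4 + 1 in binary powers of 2.
So 9^101 ≡ 202 · 650 · 89 · 9 ≡ 491 (mod 809).
Squaring chain: 491 → 808 → 1; reaches −1, so base 9 does not prove 809 composite.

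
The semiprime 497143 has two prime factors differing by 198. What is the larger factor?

Since p = q + 198, we have 497143 = q(q + 198), so q² + 198q − 497143 = 0.
Discriminant: 198² + 4·497143 = 39204 + 1988572 = 2027776; √2027776 = 1424.
q = (−198 + 1424)/2 = 613, and p = q + 198 = 811.
Check: 613 · 811 = 497143.

811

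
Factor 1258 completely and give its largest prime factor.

1258 = 2 · 629
629 = 17 · 37
37 is prime.
So 1258 = 2 · 17 · 37; the largest prime factor is 37.

37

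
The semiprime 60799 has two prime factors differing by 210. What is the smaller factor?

Since p = q + 210, we have 60799 = q(q + 210), so q² + 210q − 60799 = 0.
Discriminant: 210² + 4·60799 = 44100 + 243196 = 287296; √287296 = 536.
q = (−210 + 536)/2 = 163, and p = q + 210 = 373.
Check: 163 · 373 = 60799.

163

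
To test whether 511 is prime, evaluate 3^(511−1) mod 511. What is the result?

3^1 ≡ 3 (mod 511)
3^2 ≡ 3^2 = 9 ≡ 9 (mod 511)
3^4 ≡ 9^2 = 81 ≡ 81 (mod 511)
3^8 ≡ 81^2 = 6561 ≡ 429 (mod 511)
3^16 ≡ 429^2 = 184041 ≡ 81 (mod 511)
3^32 ≡ 81^2 = 6561 ≡ 429 (mod 511)
3^64 ≡ 429^2 = 184041 ≡ 81 (mod 511)
3^128 ≡ 81^2 = 6561 ≡ 429 (mod 511)
3^256 ≡ 429^2 = 184041 ≡ 81 (mod 511)
510 = 256 + 128 + 64 + 32 + 16 + 8 + 4 + 2 in binary powers of 2.
So 3^510 ≡ 81 · 429 · 81 · 429 · 81 · 429 · 81 · 9 ≡ 218 (mod 511).
Since 218 ≠ 1, base 3 is a Fermat witness: 511 is composite.

218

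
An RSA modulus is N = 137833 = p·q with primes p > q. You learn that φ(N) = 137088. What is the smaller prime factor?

337

φ(n) = (p−1)(q−1) = n − (p+q) + 1, so p + q = 137833 − 137088 + 1 = 746.
p and q are the roots of t² − 746t + 137833 = 0.
Discriminant: 746² − 4·137833 = 556516 − 551332 = 5184; √5184 = 72.
q = (746 − 72)/2 = 337, p = (746 + 72)/2 = 409.
Check: 337 · 409 = 137833.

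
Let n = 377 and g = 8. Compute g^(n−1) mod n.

8^1 ≡ 8 (mod 377)
8^2 ≡ 8^2 = 64 ≡ 64 (mod 377)
8^4 ≡ 64^2 = 4096 ≡ 326 (mod 377)
8^8 ≡ 326^2 = 106276 ≡ 339 (mod 377)
8^16 ≡ 339^2 = 114921 ≡ 313 (mod 377)
8^32 ≡ 313^2 = 97969 ≡ 326 (mod 377)
8^64 ≡ 326^2 = 106276 ≡ 339 (mod 377)
8^128 ≡ 339^2 = 114921 ≡ 313 (mod 377)
8^256 ≡ 313^2 = 97969 ≡ 326 (mod 377)
376 = 256 + 64 + 32 + 16 + 8 in binary powers of 2.
So 8^376 ≡ 326 · 339 · 326 · 313 · 339 ≡ 53 (mod 377).
Since 53 ≠ 1, base 8 is a Fermat witness: 377 is composite.

53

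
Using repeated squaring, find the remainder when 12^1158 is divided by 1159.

12^1 ≡ 12 (mod 1159)
12^2 ≡ 12^2 = 144 ≡ 144 (mod 1159)
12^4 ≡ 144^2 = 20736 ≡ 1033 (mod 1159)
12^8 ≡ 1033^2 = 1067089 ≡ 809 (mod 1159)
12^16 ≡ 809^2 = 654481 ≡ 805 (mod 1159)
12^32 ≡ 805^2 = 648025 ≡ 144 (mod 1159)
12^64 ≡ 144^2 = 20736 ≡ 1033 (mod 1159)
12^128 ≡ 1033^2 = 1067089 ≡ 809 (mod 1159)
12^256 ≡ 809^2 = 654481 ≡ 805 (mod 1159)
12^512 ≡ 805^2 = 648025 ≡ 144 (mod 1159)
12^1024 ≡ 144^2 = 20736 ≡ 1033 (mod 1159)
1158 = 1024 + 128 + 4 + 2 in binary powers of 2.
So 12^1158 ≡ 1033 · 809 · 1033 · 144 ≡ 20 (mod 1159).
Since 20 ≠ 1, base 12 is a Fermat witness: 1159 is composite.

20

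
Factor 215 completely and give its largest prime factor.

215 = 5 · 43
43 is prime.
So 215 = 5 · 43; the largest prime factor is 43.

43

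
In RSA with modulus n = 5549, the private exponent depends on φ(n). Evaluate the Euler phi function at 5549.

5340

Factor: 5549 = 31 · 179.
φ(5549) = (31−1) · (179−1) = 30 · 178 = 5340.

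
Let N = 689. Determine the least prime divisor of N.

13

689 is odd.
Digit sum 23, not divisible by 3.
Ends in 9: not divisible by 5.
7: 689 = 7·98 + 3
11: 689 = 11·62 + 7
13: 689 = 13·53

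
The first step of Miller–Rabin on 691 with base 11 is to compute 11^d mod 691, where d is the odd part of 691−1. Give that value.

690

691 − 1 = 690 = 2^1 · 345, so d = 345.
11^1 ≡ 11 (mod 691)
11^2 ≡ 11^2 = 121 ≡ 121 (mod 691)
11^4 ≡ 121^2 = 14641 ≡ 130 (mod 691)
11^8 ≡ 130^2 = 16900 ≡ 316 (mod 691)
11^16 ≡ 316^2 = 99856 ≡ 352 (mod 691)
11^32 ≡ 352^2 = 123904 ≡ 215 (mod 691)
11^64 ≡ 215^2 = 46225 ≡ 619 (mod 691)
11^128 ≡ 619^2 = 383161 ≡ 347 (mod 691)
11^256 ≡ 347^2 = 120409 ≡ 175 (mod 691)
345 = 256 + 64 + 16 + 8 + 1 in binary powers of 2.
So 11^345 ≡ 175 · 619 · 352 · 316 · 11 ≡ 690 (mod 691).
Since 11^d ≡ 690 (mod 691), base 11 does not prove 691 composite.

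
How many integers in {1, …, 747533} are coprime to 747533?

712768

Factor: 747533 = 29 · 149 · 173.
φ(747533) = (29−1) · (149−1) · (173−1) = 28 · 148 · 172 = 712768.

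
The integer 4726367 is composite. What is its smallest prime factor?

47

4726367 is odd.
Digit sum 35, not divisible by 3.
Ends in 7: not divisible by 5.
7: 4726367 = 7·675195 + 2
11: 4726367 = 11·429669 + 8
13: 4726367 = 13·363566 + 9
17: 4726367 = 17·278021 + 10
19: 4726367 = 19·248756 + 3
23: 4726367 = 23·205494 + 5
29: 4726367 = 29·162978 + 5
31: 4726367 = 31·152463 + 14
37: 4726367 = 37·127739 + 24
41: 4726367 = 41·115277 + 10
43: 4726367 = 43·109915 + 22
47: 4726367 = 47·100561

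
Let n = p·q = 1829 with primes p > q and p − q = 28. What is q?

31

Since p = q + 28, we have 1829 = q(q + 28), so q² + 28q − 1829 = 0.
Discriminant: 28² + 4·1829 = 784 + 7316 = 8100; √8100 = 90.
q = (−28 + 90)/2 = 31, and p = q + 28 = 59.
Check: 31 · 59 = 1829.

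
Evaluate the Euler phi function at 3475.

2760

Factor: 3475 = 5^2 · 139.
φ(3475) = 5^1·(5−1) · (139−1) = 20 · 138 = 2760.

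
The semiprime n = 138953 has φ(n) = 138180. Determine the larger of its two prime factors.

491

φ(n) = (p−1)(q−1) = n − (p+q) + 1, so p + q = 138953 − 138180 + 1 = 774.
p and q are the roots of t² − 774t + 138953 = 0.
Discriminant: 774² − 4·138953 = 599076 − 555812 = 43264; √43264 = 208.
q = (774 − 208)/2 = 283, p = (774 + 208)/2 = 491.
Check: 283 · 491 = 138953.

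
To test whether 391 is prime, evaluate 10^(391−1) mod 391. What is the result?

10^1 ≡ 10 (mod 391)
10^2 ≡ 10^2 = 100 ≡ 100 (mod 391)
10^4 ≡ 100^2 = 10000 ≡ 225 (mod 391)
10^8 ≡ 225^2 = 50625 ≡ 186 (mod 391)
10^16 ≡ 186^2 = 34596 ≡ 188 (mod 391)
10^32 ≡ 188^2 = 35344 ≡ 154 (mod 391)
10^64 ≡ 154^2 = 23716 ≡ 256 (mod 391)
10^128 ≡ 256^2 = 65536 ≡ 239 (mod 391)
10^256 ≡ 239^2 = 57121 ≡ 35 (mod 391)
390 = 256 + 128 + 4 + 2 in binary powers of 2.
So 10^390 ≡ 35 · 239 · 225 · 100 ≡ 349 (mod 391).
Since 349 ≠ 1, base 10 is a Fermat witness: 391 is composite.

349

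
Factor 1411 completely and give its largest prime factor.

83

1411 = 17 · 83
83 is prime.
So 1411 = 17 · 83; the largest prime factor is 83.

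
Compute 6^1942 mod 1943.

1089

6^1 ≡ 6 (mod 1943)
6^2 ≡ 6^2 = 36 ≡ 36 (mod 1943)
6^4 ≡ 36^2 = 1296 ≡ 1296 (mod 1943)
6^8 ≡ 1296^2 = 1679616 ≡ 864 (mod 1943)
6^16 ≡ 864^2 = 746496 ≡ 384 (mod 1943)
6^32 ≡ 384^2 = 147456 ≡ 1731 (mod 1943)
6^64 ≡ 1731^2 = 2996361 ≡ 255 (mod 1943)
6^128 ≡ 255^2 = 65025 ≡ 906 (mod 1943)
6^256 ≡ 906^2 = 820836 ≡ 890 (mod 1943)
6^512 ≡ 890^2 = 792100 ≡ 1299 (mod 1943)
6^1024 ≡ 1299^2 = 1687401 ≡ 877 (mod 1943)
1942 = 1024 + 512 + 256 + 128 + 16 + 4 + 2 in binary powers of 2.
So 6^1942 ≡ 877 · 1299 · 890 · 906 · 384 · 1296 · 36 ≡ 1089 (mod 1943).
Since 1089 ≠ 1, base 6 is a Fermat witness: 1943 is composite.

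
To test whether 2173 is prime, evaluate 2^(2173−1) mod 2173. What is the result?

1636

2^1 ≡ 2 (mod 2173)
2^2 ≡ 2^2 = 4 ≡ 4 (mod 2173)
2^4 ≡ 4^2 = 16 ≡ 16 (mod 2173)
2^8 ≡ 16^2 = 256 ≡ 256 (mod 2173)
2^16 ≡ 256^2 = 65536 ≡ 346 (mod 2173)
2^32 ≡ 346^2 = 119716 ≡ 201 (mod 2173)
2^64 ≡ 201^2 = 40401 ≡ 1287 (mod 2173)
2^128 ≡ 1287^2 = 1656369 ≡ 543 (mod 2173)
2^256 ≡ 543^2 = 294849 ≡ 1494 (mod 2173)
2^512 ≡ 1494^2 = 2232036 ≡ 365 (mod 2173)
2^1024 ≡ 365^2 = 133225 ≡ 672 (mod 2173)
2^2048 ≡ 672^2 = 451584 ≡ 1773 (mod 2173)
2172 = 2048 + 64 + 32 + 16 + 8 + 4 in binary powers of 2.
So 2^2172 ≡ 1773 · 1287 · 201 · 346 · 256 · 16 ≡ 1636 (mod 2173).
Since 1636 ≠ 1, base 2 is a Fermat witness: 2173 is composite.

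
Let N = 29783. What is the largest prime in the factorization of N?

79

29783 = 13 · 2291
2291 = 29 · 79
79 is prime.
So 29783 = 13 · 29 · 79; the largest prime factor is 79.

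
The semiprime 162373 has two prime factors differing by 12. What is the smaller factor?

Since p = q + 12, we have 162373 = q(q + 12), so q² + 12q − 162373 = 0.
Discriminant: 12² + 4·162373 = 144 + 649492 = 649636; √649636 = 806.
q = (−12 + 806)/2 = 397, and p = q + 12 = 409.
Check: 397 · 409 = 162373.

397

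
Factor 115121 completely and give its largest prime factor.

83

115121 = 19 · 6059
6059 = 73 · 83
83 is prime.
So 115121 = 19 · 73 · 83; the largest prime factor is 83.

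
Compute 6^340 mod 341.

6^1 ≡ 6 (mod 341)
6^2 ≡ 6^2 = 36 ≡ 36 (mod 341)
6^4 ≡ 36^2 = 1296 ≡ 273 (mod 341)
6^8 ≡ 273^2 = 74529 ≡ 191 (mod 341)
6^16 ≡ 191^2 = 36481 ≡ 335 (mod 341)
6^32 ≡ 335^2 = 112225 ≡ 36 (mod 341)
6^64 ≡ 36^2 = 1296 ≡ 273 (mod 341)
6^128 ≡ 273^2 = 74529 ≡ 191 (mod 341)
6^256 ≡ 191^2 = 36481 ≡ 335 (mod 341)
340 = 256 + 64 + 16 + 4 in binary powers of 2.
So 6^340 ≡ 335 · 273 · 335 · 273 ≡ 56 (mod 341).
Since 56 ≠ 1, base 6 is a Fermat witness: 341 is composite.

56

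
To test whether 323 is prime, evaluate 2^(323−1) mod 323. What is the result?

2^1 ≡ 2 (mod 323)
2^2 ≡ 2^2 = 4 ≡ 4 (mod 323)
2^4 ≡ 4^2 = 16 ≡ 16 (mod 323)
2^8 ≡ 16^2 = 256 ≡ 256 (mod 323)
2^16 ≡ 256^2 = 65536 ≡ 290 (mod 323)
2^32 ≡ 290^2 = 84100 ≡ 120 (mod 323)
2^64 ≡ 120^2 = 14400 ≡ 188 (mod 323)
2^128 ≡ 188^2 = 35344 ≡ 137 (mod 323)
2^256 ≡ 137^2 = 18769 ≡ 35 (mod 323)
322 = 256 + 64 + 2 in binary powers of 2.
So 2^322 ≡ 35 · 188 · 4 ≡ 157 (mod 323).
Since 157 ≠ 1, base 2 is a Fermat witness: 323 is composite.

157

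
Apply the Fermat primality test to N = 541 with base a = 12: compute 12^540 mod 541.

12^1 ≡ 12 (mod 541)
12^2 ≡ 12^2 = 144 ≡ 144 (mod 541)
12^4 ≡ 144^2 = 20736 ≡ 178 (mod 541)
12^8 ≡ 178^2 = 31684 ≡ 306 (mod 541)
12^16 ≡ 306^2 = 93636 ≡ 43 (mod 541)
12^32 ≡ 43^2 = 1849 ≡ 226 (mod 541)
12^64 ≡ 226^2 = 51076 ≡ 222 (mod 541)
12^128 ≡ 222^2 = 49284 ≡ 53 (mod 541)
12^256 ≡ 53^2 = 2809 ≡ 104 (mod 541)
12^512 ≡ 104^2 = 10816 ≡ 537 (mod 541)
540 = 512 + 16 + 8 + 4 in binary powers of 2.
So 12^540 ≡ 537 · 43 · 306 · 178 ≡ 1 (mod 541).
Since the result is 1, base 12 gives no evidence that 541 is composite.

1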